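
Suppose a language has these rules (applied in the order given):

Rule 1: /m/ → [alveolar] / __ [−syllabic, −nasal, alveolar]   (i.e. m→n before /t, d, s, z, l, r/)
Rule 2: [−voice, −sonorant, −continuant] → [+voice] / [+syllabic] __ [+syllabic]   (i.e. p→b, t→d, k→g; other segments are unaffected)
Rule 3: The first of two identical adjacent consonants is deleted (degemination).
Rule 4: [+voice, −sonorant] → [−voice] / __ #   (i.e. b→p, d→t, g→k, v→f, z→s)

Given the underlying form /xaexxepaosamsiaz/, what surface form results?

xaexebaosansias

Rule 1 (nasal place assimilation): /m/ precedes the alveolar consonant /s/, so it assimilates in place to [n]. /xaexxepaosamsiaz/ → xaexxepaosansiaz.
Rule 2 (intervocalic voicing): /p/ is a voiceless stop between vowels /e/ and /a/, so it voices to [b]. /xaexxepaosansiaz/ → xaexxebaosansiaz.
Rule 3 (degemination): /xx/ is a geminate; the first /x/ deletes. /xaexxebaosansiaz/ → xaexebaosansiaz.
Rule 4 (final devoicing): /z/ is a voiced obstruent in word-final position, so it devoices to [s]. /xaexebaosansiaz/ → xaexebaosansias.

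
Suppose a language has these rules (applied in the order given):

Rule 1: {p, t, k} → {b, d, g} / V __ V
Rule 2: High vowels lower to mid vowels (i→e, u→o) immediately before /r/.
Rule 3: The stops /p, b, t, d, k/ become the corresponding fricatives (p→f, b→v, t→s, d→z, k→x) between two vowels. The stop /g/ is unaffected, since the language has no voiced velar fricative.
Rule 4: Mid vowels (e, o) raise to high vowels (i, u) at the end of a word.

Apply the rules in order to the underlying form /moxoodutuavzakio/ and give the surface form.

moxoozuzuavzagiu

Rule 1 (intervocalic voicing): /t/ is a voiceless stop between vowels /u/ and /u/, so it voices to [d]. /k/ is a voiceless stop between vowels /a/ and /i/, so it voices to [g]. /moxoodutuavzakio/ → moxooduduavzagio.
Rule 2 (pre-rhotic lowering): no segment meets the environment; /moxooduduavzagio/ is unchanged.
Rule 3 (intervocalic spirantization): /d/ is a stop between vowels /o/ and /u/, so it spirantizes to the fricative [z]. /d/ is a stop between vowels /u/ and /u/, so it spirantizes to the fricative [z]. /moxooduduavzagio/ → moxoozuzuavzagio.
Rule 4 (final vowel raising): /o/ is a mid vowel in word-final position, so it raises to [u]. /moxoozuzuavzagio/ → moxoozuzuavzagiu.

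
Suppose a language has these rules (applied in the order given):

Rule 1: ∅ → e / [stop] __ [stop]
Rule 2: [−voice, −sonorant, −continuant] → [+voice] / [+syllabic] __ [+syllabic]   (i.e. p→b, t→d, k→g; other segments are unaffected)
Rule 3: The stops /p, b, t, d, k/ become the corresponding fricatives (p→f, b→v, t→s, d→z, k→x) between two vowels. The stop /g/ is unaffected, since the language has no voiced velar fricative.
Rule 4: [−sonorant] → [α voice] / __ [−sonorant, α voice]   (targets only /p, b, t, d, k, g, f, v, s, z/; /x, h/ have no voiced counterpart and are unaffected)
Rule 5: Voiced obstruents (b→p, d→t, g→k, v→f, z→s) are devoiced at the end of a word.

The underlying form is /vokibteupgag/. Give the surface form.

Rule 1 (stop-cluster e-epenthesis): /b/ and /t/ form a stop–stop cluster, so [e] is inserted between them. /p/ and /g/ form a stop–stop cluster, so [e] is inserted between them. /vokibteupgag/ → vokibeteupegag.
Rule 2 (intervocalic voicing): /k/ is a voiceless stop between vowels /o/ and /i/, so it voices to [g]. /t/ is a voiceless stop between vowels /e/ and /e/, so it voices to [d]. /p/ is a voiceless stop between vowels /u/ and /e/, so it voices to [b]. /vokibeteupegag/ → vogibedeubegag.
Rule 3 (intervocalic spirantization): /b/ is a stop between vowels /i/ and /e/, so it spirantizes to the fricative [v]. /d/ is a stop between vowels /e/ and /e/, so it spirantizes to the fricative [z]. /b/ is a stop between vowels /u/ and /e/, so it spirantizes to the fricative [v]. /vogibedeubegag/ → vogivezeuvegag.
Rule 4 (regressive voicing assimilation): no segment meets the environment; /vogivezeuvegag/ is unchanged.
Rule 5 (final devoicing): /g/ is a voiced obstruent in word-final position, so it devoices to [k]. /vogivezeuvegag/ → vogivezeuvegak.

vogivezeuvegak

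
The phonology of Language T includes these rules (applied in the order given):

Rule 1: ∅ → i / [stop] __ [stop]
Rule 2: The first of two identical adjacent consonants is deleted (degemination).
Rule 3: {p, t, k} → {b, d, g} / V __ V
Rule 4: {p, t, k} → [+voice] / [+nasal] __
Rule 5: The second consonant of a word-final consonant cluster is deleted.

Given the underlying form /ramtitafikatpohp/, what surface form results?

ramdidafigadiboh

Rule 1 (stop-cluster i-epenthesis): /t/ and /p/ form a stop–stop cluster, so [i] is inserted between them. /ramtitafikatpohp/ → ramtitafikatipohp.
Rule 2 (degemination): no segment meets the environment; /ramtitafikatipohp/ is unchanged.
Rule 3 (intervocalic voicing): /t/ is a voiceless stop between vowels /i/ and /a/, so it voices to [d]. /k/ is a voiceless stop between vowels /i/ and /a/, so it voices to [g]. /t/ is a voiceless stop between vowels /a/ and /i/, so it voices to [d]. /p/ is a voiceless stop between vowels /i/ and /o/, so it voices to [b]. /ramtitafikatipohp/ → ramtidafigadibohp.
Rule 4 (post-nasal voicing): /t/ is a voiceless stop immediately after the nasal /m/, so it voices to [d]. /ramtidafigadibohp/ → ramdidafigadibohp.
Rule 5 (final cluster simplification): /p/ is the second consonant of a word-final cluster /hp/, so it deletes. /ramdidafigadibohp/ → ramdidafigadiboh.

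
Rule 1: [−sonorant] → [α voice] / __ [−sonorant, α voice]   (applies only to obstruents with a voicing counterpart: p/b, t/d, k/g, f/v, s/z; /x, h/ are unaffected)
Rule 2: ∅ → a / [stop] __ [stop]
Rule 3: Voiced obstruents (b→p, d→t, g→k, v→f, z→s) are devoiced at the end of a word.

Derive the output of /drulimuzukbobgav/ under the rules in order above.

Rule 1 (regressive voicing assimilation): /k/ precedes the voiced obstruent /b/, so it voices to [g] by assimilation. /drulimuzukbobgav/ → drulimuzugbobgav.
Rule 2 (stop-cluster a-epenthesis): /g/ and /b/ form a stop–stop cluster, so [a] is inserted between them. /b/ and /g/ form a stop–stop cluster, so [a] is inserted between them. /drulimuzugbobgav/ → drulimuzugabobagav.
Rule 3 (final devoicing): /v/ is a voiced obstruent in word-final position, so it devoices to [f]. /drulimuzugabobagav/ → drulimuzugabobagaf.

drulimuzugabobagaf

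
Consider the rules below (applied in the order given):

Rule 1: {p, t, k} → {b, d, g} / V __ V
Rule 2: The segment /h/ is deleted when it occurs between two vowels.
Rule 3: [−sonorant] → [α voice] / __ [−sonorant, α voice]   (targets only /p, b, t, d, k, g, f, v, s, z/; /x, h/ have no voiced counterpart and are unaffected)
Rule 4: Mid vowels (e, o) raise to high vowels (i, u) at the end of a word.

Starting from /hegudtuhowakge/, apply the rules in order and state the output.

heguttuowaggi

Rule 1 (intervocalic voicing): no segment meets the environment; /hegudtuhowakge/ is unchanged.
Rule 2 (intervocalic h-deletion): /h/ occurs between vowels /u/ and /o/, so it deletes. /hegudtuhowakge/ → hegudtuowakge.
Rule 3 (regressive voicing assimilation): /d/ precedes the voiceless obstruent /t/, so it devoices to [t] by assimilation. /k/ precedes the voiced obstruent /g/, so it voices to [g] by assimilation. /hegudtuowakge/ → heguttuowagge.
Rule 4 (final vowel raising): /e/ is a mid vowel in word-final position, so it raises to [i]. /heguttuowagge/ → heguttuowaggi.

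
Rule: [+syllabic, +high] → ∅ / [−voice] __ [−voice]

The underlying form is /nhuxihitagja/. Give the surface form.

nhxhtagja

/u/ is a high vowel flanked by voiceless consonants /h/ and /x/, so it deletes.
/i/ is a high vowel flanked by voiceless consonants /x/ and /h/, so it deletes.
/i/ is a high vowel flanked by voiceless consonants /h/ and /t/, so it deletes.
Surface form: [nhxhtagja].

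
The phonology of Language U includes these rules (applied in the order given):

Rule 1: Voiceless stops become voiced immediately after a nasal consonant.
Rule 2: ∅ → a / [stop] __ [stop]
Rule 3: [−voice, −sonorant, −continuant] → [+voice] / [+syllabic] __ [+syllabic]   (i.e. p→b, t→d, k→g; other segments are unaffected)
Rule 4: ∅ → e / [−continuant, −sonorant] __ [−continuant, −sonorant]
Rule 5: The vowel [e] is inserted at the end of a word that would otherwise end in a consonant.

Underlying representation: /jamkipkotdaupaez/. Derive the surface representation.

Rule 1 (post-nasal voicing): /k/ is a voiceless stop immediately after the nasal /m/, so it voices to [g]. /jamkipkotdaupaez/ → jamgipkotdaupaez.
Rule 2 (stop-cluster a-epenthesis): /p/ and /k/ form a stop–stop cluster, so [a] is inserted between them. /t/ and /d/ form a stop–stop cluster, so [a] is inserted between them. /jamgipkotdaupaez/ → jamgipakotadaupaez.
Rule 3 (intervocalic voicing): /p/ is a voiceless stop between vowels /i/ and /a/, so it voices to [b]. /k/ is a voiceless stop between vowels /a/ and /o/, so it voices to [g]. /t/ is a voiceless stop between vowels /o/ and /a/, so it voices to [d]. /p/ is a voiceless stop between vowels /u/ and /a/, so it voices to [b]. /jamgipakotadaupaez/ → jamgibagodadaubaez.
Rule 4 (stop-cluster e-epenthesis): no segment meets the environment; /jamgibagodadaubaez/ is unchanged.
Rule 5 (final e-epenthesis): the form ends in the consonant /z/, so [e] is inserted word-finally. /jamgibagodadaubaez/ → jamgibagodadaubaeze.

jamgibagodadaubaeze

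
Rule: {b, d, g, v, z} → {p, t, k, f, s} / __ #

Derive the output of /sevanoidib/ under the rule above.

sevanoidip

Scanning /sevanoidib/: /v/ at position 3 is not in the conditioning environment; /d/ at position 8 is not in the conditioning environment; /b/ is a voiced obstruent in word-final position, so it devoices to [p].
Result: [sevanoidip].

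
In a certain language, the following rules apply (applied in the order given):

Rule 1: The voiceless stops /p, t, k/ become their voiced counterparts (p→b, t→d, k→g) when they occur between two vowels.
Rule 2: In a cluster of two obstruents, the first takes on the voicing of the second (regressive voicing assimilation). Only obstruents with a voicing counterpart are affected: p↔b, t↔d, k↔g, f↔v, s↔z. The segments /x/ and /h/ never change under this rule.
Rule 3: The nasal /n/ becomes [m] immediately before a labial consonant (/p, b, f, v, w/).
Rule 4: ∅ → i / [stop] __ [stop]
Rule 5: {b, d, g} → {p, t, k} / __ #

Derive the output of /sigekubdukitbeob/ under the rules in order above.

sigegubidugidibeop

Rule 1 (intervocalic voicing): /k/ is a voiceless stop between vowels /e/ and /u/, so it voices to [g]. /k/ is a voiceless stop between vowels /u/ and /i/, so it voices to [g]. /sigekubdukitbeob/ → sigegubdugitbeob.
Rule 2 (regressive voicing assimilation): /t/ precedes the voiced obstruent /b/, so it voices to [d] by assimilation. /sigegubdugitbeob/ → sigegubdugidbeob.
Rule 3 (nasal place assimilation): no segment meets the environment; /sigegubdugidbeob/ is unchanged.
Rule 4 (stop-cluster i-epenthesis): /b/ and /d/ form a stop–stop cluster, so [i] is inserted between them. /d/ and /b/ form a stop–stop cluster, so [i] is inserted between them. /sigegubdugidbeob/ → sigegubidugidibeob.
Rule 5 (final devoicing): /b/ is a voiced stop in word-final position, so it devoices to [p]. /sigegubidugidibeob/ → sigegubidugidibeop.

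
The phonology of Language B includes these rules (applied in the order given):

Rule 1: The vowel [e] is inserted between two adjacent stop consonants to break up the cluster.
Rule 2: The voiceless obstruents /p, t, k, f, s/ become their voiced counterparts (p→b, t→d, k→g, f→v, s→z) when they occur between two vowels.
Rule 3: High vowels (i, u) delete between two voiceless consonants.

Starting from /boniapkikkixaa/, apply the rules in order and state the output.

Rule 1 (stop-cluster e-epenthesis): /p/ and /k/ form a stop–stop cluster, so [e] is inserted between them. /k/ and /k/ form a stop–stop cluster, so [e] is inserted between them. /boniapkikkixaa/ → boniapekikekixaa.
Rule 2 (intervocalic voicing): /p/ is a voiceless obstruent between vowels /a/ and /e/, so it voices to [b]. /k/ is a voiceless obstruent between vowels /e/ and /i/, so it voices to [g]. /k/ is a voiceless obstruent between vowels /i/ and /e/, so it voices to [g]. /k/ is a voiceless obstruent between vowels /e/ and /i/, so it voices to [g]. /boniapekikekixaa/ → boniabegigegixaa.
Rule 3 (high vowel syncope): no segment meets the environment; /boniabegigegixaa/ is unchanged.

boniabegigegixaa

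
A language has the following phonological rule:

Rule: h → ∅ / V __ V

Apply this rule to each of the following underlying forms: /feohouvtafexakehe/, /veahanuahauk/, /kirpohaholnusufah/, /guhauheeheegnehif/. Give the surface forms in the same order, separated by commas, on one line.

/feohouvtafexakehe/: /h/ occurs between vowels /o/ and /o/, so it deletes. /h/ occurs between vowels /e/ and /e/, so it deletes. → [feoouvtafexakee].
/veahanuahauk/: /h/ occurs between vowels /a/ and /a/, so it deletes. /h/ occurs between vowels /a/ and /a/, so it deletes. → [veaanuaauk].
/kirpohaholnusufah/: /h/ occurs between vowels /o/ and /a/, so it deletes. /h/ occurs between vowels /a/ and /o/, so it deletes. → [kirpoaolnusufah].
/guhauheeheegnehif/: /h/ occurs between vowels /u/ and /a/, so it deletes. /h/ occurs between vowels /u/ and /e/, so it deletes. /h/ occurs between vowels /e/ and /e/, so it deletes. /h/ occurs between vowels /e/ and /i/, so it deletes. → [guaueeeegneif].

feoouvtafexakee, veaanuaauk, kirpoaolnusufah, guaueeeegneif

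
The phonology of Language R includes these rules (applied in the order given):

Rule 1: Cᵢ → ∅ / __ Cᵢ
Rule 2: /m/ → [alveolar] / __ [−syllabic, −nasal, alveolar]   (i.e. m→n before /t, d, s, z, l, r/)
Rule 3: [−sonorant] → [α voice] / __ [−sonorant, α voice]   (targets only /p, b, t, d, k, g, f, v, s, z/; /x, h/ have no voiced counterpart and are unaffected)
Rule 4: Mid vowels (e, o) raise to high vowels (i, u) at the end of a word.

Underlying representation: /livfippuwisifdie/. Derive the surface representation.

Rule 1 (degemination): /pp/ is a geminate; the first /p/ deletes. /livfippuwisifdie/ → livfipuwisifdie.
Rule 2 (nasal place assimilation): no segment meets the environment; /livfipuwisifdie/ is unchanged.
Rule 3 (regressive voicing assimilation): /v/ precedes the voiceless obstruent /f/, so it devoices to [f] by assimilation. /f/ precedes the voiced obstruent /d/, so it voices to [v] by assimilation. /livfipuwisifdie/ → liffipuwisivdie.
Rule 4 (final vowel raising): /e/ is a mid vowel in word-final position, so it raises to [i]. /liffipuwisivdie/ → liffipuwisivdii.

liffipuwisivdii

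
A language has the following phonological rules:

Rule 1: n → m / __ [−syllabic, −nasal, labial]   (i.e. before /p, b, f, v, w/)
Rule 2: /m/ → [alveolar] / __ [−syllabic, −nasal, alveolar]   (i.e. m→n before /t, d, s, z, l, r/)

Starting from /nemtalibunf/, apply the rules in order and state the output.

nentalibumf

Rule 1 (nasal place assimilation): /n/ precedes the labial consonant /f/, so it assimilates in place to [m]. /nemtalibunf/ → nemtalibumf.
Rule 2 (nasal place assimilation): /m/ precedes the alveolar consonant /t/, so it assimilates in place to [n]. /nemtalibumf/ → nentalibumf.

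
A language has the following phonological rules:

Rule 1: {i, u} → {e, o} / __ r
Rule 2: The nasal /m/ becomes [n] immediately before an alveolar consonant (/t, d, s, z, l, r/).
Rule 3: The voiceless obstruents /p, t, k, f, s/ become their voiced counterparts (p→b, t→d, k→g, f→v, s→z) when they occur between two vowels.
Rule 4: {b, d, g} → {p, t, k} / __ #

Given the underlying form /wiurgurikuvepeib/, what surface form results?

Rule 1 (pre-rhotic lowering): /u/ is a high vowel immediately before /r/, so it lowers to [o]. /u/ is a high vowel immediately before /r/, so it lowers to [o]. /wiurgurikuvepeib/ → wiorgorikuvepeib.
Rule 2 (nasal place assimilation): no segment meets the environment; /wiorgorikuvepeib/ is unchanged.
Rule 3 (intervocalic voicing): /k/ is a voiceless obstruent between vowels /i/ and /u/, so it voices to [g]. /p/ is a voiceless obstruent between vowels /e/ and /e/, so it voices to [b]. /wiorgorikuvepeib/ → wiorgoriguvebeib.
Rule 4 (final devoicing): /b/ is a voiced stop in word-final position, so it devoices to [p]. /wiorgoriguvebeib/ → wiorgoriguvebeip.

wiorgoriguvebeip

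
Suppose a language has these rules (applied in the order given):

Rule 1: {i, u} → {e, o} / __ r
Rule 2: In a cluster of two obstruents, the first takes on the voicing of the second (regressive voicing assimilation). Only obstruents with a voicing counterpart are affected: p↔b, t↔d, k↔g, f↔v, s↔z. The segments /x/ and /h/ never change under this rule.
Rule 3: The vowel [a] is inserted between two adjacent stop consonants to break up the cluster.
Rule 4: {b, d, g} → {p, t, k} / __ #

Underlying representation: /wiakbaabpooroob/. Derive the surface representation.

Rule 1 (pre-rhotic lowering): no segment meets the environment; /wiakbaabpooroob/ is unchanged.
Rule 2 (regressive voicing assimilation): /k/ precedes the voiced obstruent /b/, so it voices to [g] by assimilation. /b/ precedes the voiceless obstruent /p/, so it devoices to [p] by assimilation. /wiakbaabpooroob/ → wiagbaappooroob.
Rule 3 (stop-cluster a-epenthesis): /g/ and /b/ form a stop–stop cluster, so [a] is inserted between them. /p/ and /p/ form a stop–stop cluster, so [a] is inserted between them. /wiagbaappooroob/ → wiagabaapapooroob.
Rule 4 (final devoicing): /b/ is a voiced stop in word-final position, so it devoices to [p]. /wiagabaapapooroob/ → wiagabaapapooroop.

wiagabaapapooroop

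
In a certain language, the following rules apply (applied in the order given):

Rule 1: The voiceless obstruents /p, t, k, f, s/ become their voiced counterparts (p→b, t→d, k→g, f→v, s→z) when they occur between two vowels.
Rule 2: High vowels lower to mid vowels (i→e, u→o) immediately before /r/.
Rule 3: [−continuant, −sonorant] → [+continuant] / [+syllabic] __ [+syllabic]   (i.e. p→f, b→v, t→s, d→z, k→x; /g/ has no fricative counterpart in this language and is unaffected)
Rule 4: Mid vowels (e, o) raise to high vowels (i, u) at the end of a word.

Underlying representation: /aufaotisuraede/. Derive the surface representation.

Rule 1 (intervocalic voicing): /f/ is a voiceless obstruent between vowels /u/ and /a/, so it voices to [v]. /t/ is a voiceless obstruent between vowels /o/ and /i/, so it voices to [d]. /s/ is a voiceless obstruent between vowels /i/ and /u/, so it voices to [z]. /aufaotisuraede/ → auvaodizuraede.
Rule 2 (pre-rhotic lowering): /u/ is a high vowel immediately before /r/, so it lowers to [o]. /auvaodizuraede/ → auvaodizoraede.
Rule 3 (intervocalic spirantization): /d/ is a stop between vowels /o/ and /i/, so it spirantizes to the fricative [z]. /d/ is a stop between vowels /e/ and /e/, so it spirantizes to the fricative [z]. /auvaodizoraede/ → auvaozizoraeze.
Rule 4 (final vowel raising): /e/ is a mid vowel in word-final position, so it raises to [i]. /auvaozizoraeze/ → auvaozizoraezi.

auvaozizoraezi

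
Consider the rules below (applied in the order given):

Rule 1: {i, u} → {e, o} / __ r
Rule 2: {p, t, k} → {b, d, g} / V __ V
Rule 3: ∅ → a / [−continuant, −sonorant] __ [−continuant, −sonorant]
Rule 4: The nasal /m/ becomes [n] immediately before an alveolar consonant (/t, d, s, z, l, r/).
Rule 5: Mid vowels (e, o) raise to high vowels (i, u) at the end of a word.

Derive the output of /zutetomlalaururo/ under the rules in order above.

zudedonlalaororu

Rule 1 (pre-rhotic lowering): /u/ is a high vowel immediately before /r/, so it lowers to [o]. /u/ is a high vowel immediately before /r/, so it lowers to [o]. /zutetomlalaururo/ → zutetomlalaororo.
Rule 2 (intervocalic voicing): /t/ is a voiceless stop between vowels /u/ and /e/, so it voices to [d]. /t/ is a voiceless stop between vowels /e/ and /o/, so it voices to [d]. /zutetomlalaororo/ → zudedomlalaororo.
Rule 3 (stop-cluster a-epenthesis): no segment meets the environment; /zudedomlalaororo/ is unchanged.
Rule 4 (nasal place assimilation): /m/ precedes the alveolar consonant /l/, so it assimilates in place to [n]. /zudedomlalaororo/ → zudedonlalaororo.
Rule 5 (final vowel raising): /o/ is a mid vowel in word-final position, so it raises to [u]. /zudedonlalaororo/ → zudedonlalaororu.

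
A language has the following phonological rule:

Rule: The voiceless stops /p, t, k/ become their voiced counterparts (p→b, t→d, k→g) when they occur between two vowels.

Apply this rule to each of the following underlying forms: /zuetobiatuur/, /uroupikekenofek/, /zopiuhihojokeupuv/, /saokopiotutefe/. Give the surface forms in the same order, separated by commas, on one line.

/zuetobiatuur/: /t/ is a voiceless stop between vowels /e/ and /o/, so it voices to [d]. /t/ is a voiceless stop between vowels /a/ and /u/, so it voices to [d]. → [zuedobiaduur].
/uroupikekenofek/: /p/ is a voiceless stop between vowels /u/ and /i/, so it voices to [b]. /k/ is a voiceless stop between vowels /i/ and /e/, so it voices to [g]. /k/ is a voiceless stop between vowels /e/ and /e/, so it voices to [g]. → [uroubigegenofek].
/zopiuhihojokeupuv/: /p/ is a voiceless stop between vowels /o/ and /i/, so it voices to [b]. /k/ is a voiceless stop between vowels /o/ and /e/, so it voices to [g]. /p/ is a voiceless stop between vowels /u/ and /u/, so it voices to [b]. → [zobiuhihojogeubuv].
/saokopiotutefe/: /k/ is a voiceless stop between vowels /o/ and /o/, so it voices to [g]. /p/ is a voiceless stop between vowels /o/ and /i/, so it voices to [b]. /t/ is a voiceless stop between vowels /o/ and /u/, so it voices to [d]. /t/ is a voiceless stop between vowels /u/ and /e/, so it voices to [d]. → [saogobiodudefe].

zuedobiaduur, uroubigegenofek, zobiuhihojogeubuv, saogobiodudefe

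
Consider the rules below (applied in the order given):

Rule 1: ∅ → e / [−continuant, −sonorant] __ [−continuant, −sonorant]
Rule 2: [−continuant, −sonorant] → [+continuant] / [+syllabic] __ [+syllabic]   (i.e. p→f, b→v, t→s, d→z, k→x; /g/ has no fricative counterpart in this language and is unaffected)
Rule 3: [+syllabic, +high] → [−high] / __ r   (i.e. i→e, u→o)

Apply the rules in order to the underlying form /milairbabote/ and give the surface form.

milaerbavose

Rule 1 (stop-cluster e-epenthesis): no segment meets the environment; /milairbabote/ is unchanged.
Rule 2 (intervocalic spirantization): /b/ is a stop between vowels /a/ and /o/, so it spirantizes to the fricative [v]. /t/ is a stop between vowels /o/ and /e/, so it spirantizes to the fricative [s]. /milairbabote/ → milairbavose.
Rule 3 (pre-rhotic lowering): /i/ is a high vowel immediately before /r/, so it lowers to [e]. /milairbavose/ → milaerbavose.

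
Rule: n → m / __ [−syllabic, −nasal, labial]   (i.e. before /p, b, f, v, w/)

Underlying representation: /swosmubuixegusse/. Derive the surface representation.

swosmubuixegusse

No segment of /swosmubuixegusse/ meets the structural description of the rule, so the form surfaces unchanged.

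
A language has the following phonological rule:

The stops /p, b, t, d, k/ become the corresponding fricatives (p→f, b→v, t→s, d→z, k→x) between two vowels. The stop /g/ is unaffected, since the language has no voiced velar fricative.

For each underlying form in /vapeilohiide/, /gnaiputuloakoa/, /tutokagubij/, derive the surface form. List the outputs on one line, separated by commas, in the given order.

vafeilohiize, gnaifusuloaxoa, tusoxaguvij

/vapeilohiide/: /p/ is a stop between vowels /a/ and /e/, so it spirantizes to the fricative [f]. /d/ is a stop between vowels /i/ and /e/, so it spirantizes to the fricative [z]. → [vafeilohiize].
/gnaiputuloakoa/: /p/ is a stop between vowels /i/ and /u/, so it spirantizes to the fricative [f]. /t/ is a stop between vowels /u/ and /u/, so it spirantizes to the fricative [s]. /k/ is a stop between vowels /a/ and /o/, so it spirantizes to the fricative [x]. → [gnaifusuloaxoa].
/tutokagubij/: /t/ is a stop between vowels /u/ and /o/, so it spirantizes to the fricative [s]. /k/ is a stop between vowels /o/ and /a/, so it spirantizes to the fricative [x]. /b/ is a stop between vowels /u/ and /i/, so it spirantizes to the fricative [v]. → [tusoxaguvij].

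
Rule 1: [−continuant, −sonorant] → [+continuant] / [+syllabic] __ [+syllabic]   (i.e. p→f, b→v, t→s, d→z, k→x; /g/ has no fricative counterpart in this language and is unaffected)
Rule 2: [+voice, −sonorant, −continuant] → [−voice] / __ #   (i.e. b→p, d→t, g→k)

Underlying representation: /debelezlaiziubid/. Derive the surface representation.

develezlaiziuvit

Rule 1 (intervocalic spirantization): /b/ is a stop between vowels /e/ and /e/, so it spirantizes to the fricative [v]. /b/ is a stop between vowels /u/ and /i/, so it spirantizes to the fricative [v]. /debelezlaiziubid/ → develezlaiziuvid.
Rule 2 (final devoicing): /d/ is a voiced stop in word-final position, so it devoices to [t]. /develezlaiziuvid/ → develezlaiziuvit.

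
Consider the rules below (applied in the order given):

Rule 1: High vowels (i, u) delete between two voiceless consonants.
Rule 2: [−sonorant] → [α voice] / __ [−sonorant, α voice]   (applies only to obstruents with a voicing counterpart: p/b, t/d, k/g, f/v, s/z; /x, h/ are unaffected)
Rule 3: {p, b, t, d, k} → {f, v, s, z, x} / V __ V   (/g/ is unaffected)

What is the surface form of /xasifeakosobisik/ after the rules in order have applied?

Rule 1 (high vowel syncope): /i/ is a high vowel flanked by voiceless consonants /s/ and /f/, so it deletes. /i/ is a high vowel flanked by voiceless consonants /s/ and /k/, so it deletes. /xasifeakosobisik/ → xasfeakosobisk.
Rule 2 (regressive voicing assimilation): no segment meets the environment; /xasfeakosobisk/ is unchanged.
Rule 3 (intervocalic spirantization): /k/ is a stop between vowels /a/ and /o/, so it spirantizes to the fricative [x]. /b/ is a stop between vowels /o/ and /i/, so it spirantizes to the fricative [v]. /xasfeakosobisk/ → xasfeaxosovisk.

xasfeaxosovisk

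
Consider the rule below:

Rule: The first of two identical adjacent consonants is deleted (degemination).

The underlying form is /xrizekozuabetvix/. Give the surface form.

No segment of /xrizekozuabetvix/ meets the structural description of the rule, so the form surfaces unchanged.

xrizekozuabetvix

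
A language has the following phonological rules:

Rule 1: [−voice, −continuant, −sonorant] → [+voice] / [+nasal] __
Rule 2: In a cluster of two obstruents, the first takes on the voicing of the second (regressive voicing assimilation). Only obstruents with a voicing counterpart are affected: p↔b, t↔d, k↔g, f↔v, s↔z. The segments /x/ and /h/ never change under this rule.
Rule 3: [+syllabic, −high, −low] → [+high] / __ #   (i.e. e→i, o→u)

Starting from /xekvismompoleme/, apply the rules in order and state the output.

xegvismombolemi

Rule 1 (post-nasal voicing): /p/ is a voiceless stop immediately after the nasal /m/, so it voices to [b]. /xekvismompoleme/ → xekvismomboleme.
Rule 2 (regressive voicing assimilation): /k/ precedes the voiced obstruent /v/, so it voices to [g] by assimilation. /xekvismomboleme/ → xegvismomboleme.
Rule 3 (final vowel raising): /e/ is a mid vowel in word-final position, so it raises to [i]. /xegvismomboleme/ → xegvismombolemi.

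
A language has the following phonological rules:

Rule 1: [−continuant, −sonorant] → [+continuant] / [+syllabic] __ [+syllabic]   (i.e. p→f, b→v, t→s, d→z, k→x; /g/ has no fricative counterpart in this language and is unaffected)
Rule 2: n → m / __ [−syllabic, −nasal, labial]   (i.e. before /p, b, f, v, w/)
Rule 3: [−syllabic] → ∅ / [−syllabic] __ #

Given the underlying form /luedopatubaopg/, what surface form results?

Rule 1 (intervocalic spirantization): /d/ is a stop between vowels /e/ and /o/, so it spirantizes to the fricative [z]. /p/ is a stop between vowels /o/ and /a/, so it spirantizes to the fricative [f]. /t/ is a stop between vowels /a/ and /u/, so it spirantizes to the fricative [s]. /b/ is a stop between vowels /u/ and /a/, so it spirantizes to the fricative [v]. /luedopatubaopg/ → luezofasuvaopg.
Rule 2 (nasal place assimilation): no segment meets the environment; /luezofasuvaopg/ is unchanged.
Rule 3 (final cluster simplification): /g/ is the second consonant of a word-final cluster /pg/, so it deletes. /luezofasuvaopg/ → luezofasuvaop.

luezofasuvaop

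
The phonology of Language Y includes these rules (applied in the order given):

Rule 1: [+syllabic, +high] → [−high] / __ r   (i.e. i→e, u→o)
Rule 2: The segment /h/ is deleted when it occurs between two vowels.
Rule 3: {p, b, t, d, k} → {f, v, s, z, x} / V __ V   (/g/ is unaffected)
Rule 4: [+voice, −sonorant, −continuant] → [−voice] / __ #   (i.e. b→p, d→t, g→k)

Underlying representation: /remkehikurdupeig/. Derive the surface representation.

remkeixordufeik

Rule 1 (pre-rhotic lowering): /u/ is a high vowel immediately before /r/, so it lowers to [o]. /remkehikurdupeig/ → remkehikordupeig.
Rule 2 (intervocalic h-deletion): /h/ occurs between vowels /e/ and /i/, so it deletes. /remkehikordupeig/ → remkeikordupeig.
Rule 3 (intervocalic spirantization): /k/ is a stop between vowels /i/ and /o/, so it spirantizes to the fricative [x]. /p/ is a stop between vowels /u/ and /e/, so it spirantizes to the fricative [f]. /remkeikordupeig/ → remkeixordufeig.
Rule 4 (final devoicing): /g/ is a voiced stop in word-final position, so it devoices to [k]. /remkeixordufeig/ → remkeixordufeik.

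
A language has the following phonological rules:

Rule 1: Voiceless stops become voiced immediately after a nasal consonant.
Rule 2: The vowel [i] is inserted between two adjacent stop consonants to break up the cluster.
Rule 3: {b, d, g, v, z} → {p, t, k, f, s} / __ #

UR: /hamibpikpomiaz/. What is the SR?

hamibipikipomias

Rule 1 (post-nasal voicing): no segment meets the environment; /hamibpikpomiaz/ is unchanged.
Rule 2 (stop-cluster i-epenthesis): /b/ and /p/ form a stop–stop cluster, so [i] is inserted between them. /k/ and /p/ form a stop–stop cluster, so [i] is inserted between them. /hamibpikpomiaz/ → hamibipikipomiaz.
Rule 3 (final devoicing): /z/ is a voiced obstruent in word-final position, so it devoices to [s]. /hamibipikipomiaz/ → hamibipikipomias.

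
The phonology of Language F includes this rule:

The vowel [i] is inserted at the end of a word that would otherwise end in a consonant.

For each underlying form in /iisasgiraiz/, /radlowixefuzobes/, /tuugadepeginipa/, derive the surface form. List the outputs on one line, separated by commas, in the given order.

/iisasgiraiz/: the form ends in the consonant /z/, so [i] is inserted word-finally. → [iisasgiraizi].
/radlowixefuzobes/: the form ends in the consonant /s/, so [i] is inserted word-finally. → [radlowixefuzobesi].
/tuugadepeginipa/: the rule's environment is not met; surfaces unchanged as [tuugadepeginipa].

iisasgiraizi, radlowixefuzobesi, tuugadepeginipa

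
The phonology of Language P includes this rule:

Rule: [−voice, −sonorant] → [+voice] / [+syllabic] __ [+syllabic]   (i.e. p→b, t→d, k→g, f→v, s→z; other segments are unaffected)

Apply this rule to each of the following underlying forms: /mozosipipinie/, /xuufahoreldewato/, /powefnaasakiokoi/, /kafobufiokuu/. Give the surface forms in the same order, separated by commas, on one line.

mozozibibinie, xuuvahoreldewado, powefnaazagiogoi, kavobuvioguu

/mozosipipinie/: /s/ is a voiceless obstruent between vowels /o/ and /i/, so it voices to [z]. /p/ is a voiceless obstruent between vowels /i/ and /i/, so it voices to [b]. /p/ is a voiceless obstruent between vowels /i/ and /i/, so it voices to [b]. → [mozozibibinie].
/xuufahoreldewato/: /f/ is a voiceless obstruent between vowels /u/ and /a/, so it voices to [v]. /t/ is a voiceless obstruent between vowels /a/ and /o/, so it voices to [d]. → [xuuvahoreldewado].
/powefnaasakiokoi/: /s/ is a voiceless obstruent between vowels /a/ and /a/, so it voices to [z]. /k/ is a voiceless obstruent between vowels /a/ and /i/, so it voices to [g]. /k/ is a voiceless obstruent between vowels /o/ and /o/, so it voices to [g]. → [powefnaazagiogoi].
/kafobufiokuu/: /f/ is a voiceless obstruent between vowels /a/ and /o/, so it voices to [v]. /f/ is a voiceless obstruent between vowels /u/ and /i/, so it voices to [v]. /k/ is a voiceless obstruent between vowels /o/ and /u/, so it voices to [g]. → [kavobuvioguu].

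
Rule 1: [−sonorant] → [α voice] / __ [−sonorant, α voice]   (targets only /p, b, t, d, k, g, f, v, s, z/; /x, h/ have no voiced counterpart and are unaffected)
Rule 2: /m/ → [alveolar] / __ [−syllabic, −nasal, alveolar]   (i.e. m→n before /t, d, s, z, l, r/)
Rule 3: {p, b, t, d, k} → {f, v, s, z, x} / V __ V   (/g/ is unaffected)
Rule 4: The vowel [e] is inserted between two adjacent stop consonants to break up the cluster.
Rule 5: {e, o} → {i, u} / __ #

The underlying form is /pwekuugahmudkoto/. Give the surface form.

Rule 1 (regressive voicing assimilation): /d/ precedes the voiceless obstruent /k/, so it devoices to [t] by assimilation. /pwekuugahmudkoto/ → pwekuugahmutkoto.
Rule 2 (nasal place assimilation): no segment meets the environment; /pwekuugahmutkoto/ is unchanged.
Rule 3 (intervocalic spirantization): /k/ is a stop between vowels /e/ and /u/, so it spirantizes to the fricative [x]. /t/ is a stop between vowels /o/ and /o/, so it spirantizes to the fricative [s]. /pwekuugahmutkoto/ → pwexuugahmutkoso.
Rule 4 (stop-cluster e-epenthesis): /t/ and /k/ form a stop–stop cluster, so [e] is inserted between them. /pwexuugahmutkoso/ → pwexuugahmutekoso.
Rule 5 (final vowel raising): /o/ is a mid vowel in word-final position, so it raises to [u]. /pwexuugahmutekoso/ → pwexuugahmutekosu.

pwexuugahmutekosu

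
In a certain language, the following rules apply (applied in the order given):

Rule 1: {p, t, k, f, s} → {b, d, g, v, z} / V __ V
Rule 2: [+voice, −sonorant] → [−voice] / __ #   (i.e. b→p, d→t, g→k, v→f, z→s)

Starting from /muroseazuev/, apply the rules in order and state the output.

Rule 1 (intervocalic voicing): /s/ is a voiceless obstruent between vowels /o/ and /e/, so it voices to [z]. /muroseazuev/ → murozeazuev.
Rule 2 (final devoicing): /v/ is a voiced obstruent in word-final position, so it devoices to [f]. /murozeazuev/ → murozeazuef.

murozeazuef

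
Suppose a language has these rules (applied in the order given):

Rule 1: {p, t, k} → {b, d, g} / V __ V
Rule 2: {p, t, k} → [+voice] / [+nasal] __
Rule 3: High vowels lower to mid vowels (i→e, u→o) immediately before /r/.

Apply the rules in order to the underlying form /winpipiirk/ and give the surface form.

Rule 1 (intervocalic voicing): /p/ is a voiceless stop between vowels /i/ and /i/, so it voices to [b]. /winpipiirk/ → winpibiirk.
Rule 2 (post-nasal voicing): /p/ is a voiceless stop immediately after the nasal /n/, so it voices to [b]. /winpibiirk/ → winbibiirk.
Rule 3 (pre-rhotic lowering): /i/ is a high vowel immediately before /r/, so it lowers to [e]. /winbibiirk/ → winbibierk.

winbibierk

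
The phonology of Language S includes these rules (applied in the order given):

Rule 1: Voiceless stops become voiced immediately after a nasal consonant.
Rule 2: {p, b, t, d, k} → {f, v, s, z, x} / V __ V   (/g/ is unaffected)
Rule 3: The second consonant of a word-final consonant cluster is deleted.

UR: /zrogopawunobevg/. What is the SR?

Rule 1 (post-nasal voicing): no segment meets the environment; /zrogopawunobevg/ is unchanged.
Rule 2 (intervocalic spirantization): /p/ is a stop between vowels /o/ and /a/, so it spirantizes to the fricative [f]. /b/ is a stop between vowels /o/ and /e/, so it spirantizes to the fricative [v]. /zrogopawunobevg/ → zrogofawunovevg.
Rule 3 (final cluster simplification): /g/ is the second consonant of a word-final cluster /vg/, so it deletes. /zrogofawunovevg/ → zrogofawunovev.

zrogofawunovev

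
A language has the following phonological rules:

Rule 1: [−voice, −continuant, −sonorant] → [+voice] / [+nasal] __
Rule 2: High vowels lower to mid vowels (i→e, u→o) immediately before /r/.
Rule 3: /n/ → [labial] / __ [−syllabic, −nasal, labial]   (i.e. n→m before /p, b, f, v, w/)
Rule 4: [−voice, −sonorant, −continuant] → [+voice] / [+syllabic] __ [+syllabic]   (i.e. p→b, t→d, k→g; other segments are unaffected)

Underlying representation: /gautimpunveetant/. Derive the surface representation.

gaudimbumveedand

Rule 1 (post-nasal voicing): /p/ is a voiceless stop immediately after the nasal /m/, so it voices to [b]. /t/ is a voiceless stop immediately after the nasal /n/, so it voices to [d]. /gautimpunveetant/ → gautimbunveetand.
Rule 2 (pre-rhotic lowering): no segment meets the environment; /gautimbunveetand/ is unchanged.
Rule 3 (nasal place assimilation): /n/ precedes the labial consonant /v/, so it assimilates in place to [m]. /gautimbunveetand/ → gautimbumveetand.
Rule 4 (intervocalic voicing): /t/ is a voiceless stop between vowels /u/ and /i/, so it voices to [d]. /t/ is a voiceless stop between vowels /e/ and /a/, so it voices to [d]. /gautimbumveetand/ → gaudimbumveedand.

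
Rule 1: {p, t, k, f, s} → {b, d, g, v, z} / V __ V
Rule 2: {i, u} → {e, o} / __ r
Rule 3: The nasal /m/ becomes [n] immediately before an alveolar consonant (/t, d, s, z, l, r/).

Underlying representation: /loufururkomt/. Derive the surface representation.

Rule 1 (intervocalic voicing): /f/ is a voiceless obstruent between vowels /u/ and /u/, so it voices to [v]. /loufururkomt/ → louvururkomt.
Rule 2 (pre-rhotic lowering): /u/ is a high vowel immediately before /r/, so it lowers to [o]. /u/ is a high vowel immediately before /r/, so it lowers to [o]. /louvururkomt/ → louvororkomt.
Rule 3 (nasal place assimilation): /m/ precedes the alveolar consonant /t/, so it assimilates in place to [n]. /louvororkomt/ → louvororkont.

louvororkont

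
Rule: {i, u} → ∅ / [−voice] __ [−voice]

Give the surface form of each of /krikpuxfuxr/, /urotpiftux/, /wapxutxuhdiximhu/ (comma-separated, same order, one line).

/krikpuxfuxr/: /u/ is a high vowel flanked by voiceless consonants /p/ and /x/, so it deletes. /u/ is a high vowel flanked by voiceless consonants /f/ and /x/, so it deletes. → [krikpxfxr].
/urotpiftux/: /i/ is a high vowel flanked by voiceless consonants /p/ and /f/, so it deletes. /u/ is a high vowel flanked by voiceless consonants /t/ and /x/, so it deletes. → [urotpftx].
/wapxutxuhdiximhu/: /u/ is a high vowel flanked by voiceless consonants /x/ and /t/, so it deletes. /u/ is a high vowel flanked by voiceless consonants /x/ and /h/, so it deletes. → [wapxtxhdiximhu].

krikpxfxr, urotpftx, wapxtxhdiximhu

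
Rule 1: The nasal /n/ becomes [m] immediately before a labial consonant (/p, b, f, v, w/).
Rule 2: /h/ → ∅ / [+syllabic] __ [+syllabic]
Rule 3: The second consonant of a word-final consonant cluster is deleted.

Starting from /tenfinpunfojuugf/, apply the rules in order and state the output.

temfimpumfojuug

Rule 1 (nasal place assimilation): /n/ precedes the labial consonant /f/, so it assimilates in place to [m]. /n/ precedes the labial consonant /p/, so it assimilates in place to [m]. /n/ precedes the labial consonant /f/, so it assimilates in place to [m]. /tenfinpunfojuugf/ → temfimpumfojuugf.
Rule 2 (intervocalic h-deletion): no segment meets the environment; /temfimpumfojuugf/ is unchanged.
Rule 3 (final cluster simplification): /f/ is the second consonant of a word-final cluster /gf/, so it deletes. /temfimpumfojuugf/ → temfimpumfojuug.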